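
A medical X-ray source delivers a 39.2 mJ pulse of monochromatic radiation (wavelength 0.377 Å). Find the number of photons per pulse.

7.44e12 photons

Per-photon energy: E = 5.269e-15 J (from wavelength = 0.377 Å).
N = E_total / E_photon = 0.0392 J / 5.269e-15 J = 7.44e12.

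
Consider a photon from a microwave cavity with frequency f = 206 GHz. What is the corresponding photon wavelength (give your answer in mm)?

(c = 2.99792458·10^8 m/s.)
Convert to SI: f = 206 GHz = 2.06·10^11 Hz.
For a photon λ = c/f, so λ = 0.001455 m.
Converting to mm: λ = 1.455 mm ≈ 1.46 mm.

1.46 mm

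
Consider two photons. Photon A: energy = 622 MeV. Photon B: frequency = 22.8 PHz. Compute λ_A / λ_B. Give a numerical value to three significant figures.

λ_A = 1.993·10^-15 m (from energy = 622 MeV, via λ = hc/E).
λ_B = 1.315·10^-8 m (from frequency = 22.8 PHz, via λ = c/f).
Ratio = 1.993·10^-15 / 1.315·10^-8 = 1.52·10^-7.

1.52·10^-7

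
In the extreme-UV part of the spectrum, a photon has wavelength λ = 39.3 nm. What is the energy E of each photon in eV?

In SI units: λ = 39.3 nm = 3.93e-8 m.
Apply E = hc/λ: E = 5.055e-18 J.
Converting to eV: E = 31.55 eV ≈ 31.5 eV.

31.5 eV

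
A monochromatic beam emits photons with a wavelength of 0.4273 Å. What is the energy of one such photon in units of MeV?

First convert: λ = 0.4273 Å = 4.273 × 10^-11 m.
Apply E = hc/λ: E = 4.649 × 10^-15 J.
Converting to MeV: E = 0.02902 MeV ≈ 0.0290 MeV.

0.0290 MeV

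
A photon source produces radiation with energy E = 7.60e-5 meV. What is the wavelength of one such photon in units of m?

(h = 6.62607015e-34 J·s, c = 2.99792458e8 m/s, 1 eV = 1.602176634e-19 J.)
First convert: E = 7.60e-5 meV = 1.2177e-26 J.
Since λ = hc/E for a photon, λ = 16.31 m.
So λ ≈ 16.3 m.

16.3 m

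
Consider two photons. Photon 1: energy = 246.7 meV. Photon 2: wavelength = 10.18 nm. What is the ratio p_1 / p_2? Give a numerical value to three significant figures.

p_1 = 1.318 × 10^-28 kg·m/s (from energy = 246.7 meV, via p = E/c).
p_2 = 6.509 × 10^-26 kg·m/s (from wavelength = 10.18 nm, via p = h/λ).
Ratio = 1.318 × 10^-28 / 6.509 × 10^-26 = 2.03 × 10^-3.

2.03 × 10^-3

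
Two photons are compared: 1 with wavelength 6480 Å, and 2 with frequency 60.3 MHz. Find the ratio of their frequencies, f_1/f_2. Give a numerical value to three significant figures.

7.67e6

f_1 = 4.626e14 Hz (from wavelength = 6480 Å, via f = c/λ).
f_2 = 6.030e7 Hz (from frequency = 60.3 MHz, via f given directly).
Ratio = 4.626e14 / 6.030e7 = 7.67e6.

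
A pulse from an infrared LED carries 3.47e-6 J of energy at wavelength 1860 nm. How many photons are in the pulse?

3.25e13 photons

Per-photon energy: E = 1.068e-19 J (from wavelength = 1860 nm).
N = E_total / E_photon = 3.47e-6 J / 1.068e-19 J = 3.25e13.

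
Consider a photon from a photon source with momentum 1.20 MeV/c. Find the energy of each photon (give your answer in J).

In SI units: p = 1.20 MeV/c = 6.4131·10^-22 kg·m/s.
Since E = pc for a photon, E = 1.923·10^-13 J.
So E ≈ 1.92·10^-13 J.

1.92·10^-13 J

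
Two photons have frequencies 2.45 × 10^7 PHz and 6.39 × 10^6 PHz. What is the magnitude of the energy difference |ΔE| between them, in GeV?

0.0749 GeV

Using E = hf: E₁ = 1.623 × 10^-11 J, E₂ = 4.234 × 10^-12 J.
|ΔE| = |1.623 × 10^-11 − 4.234 × 10^-12| = 1.20 × 10^-11 J = 0.0749 GeV.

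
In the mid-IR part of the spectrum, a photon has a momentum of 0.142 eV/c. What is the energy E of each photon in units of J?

Take c = 2.99792458 × 10^8 m/s, 1 eV = 1.602176634 × 10^-19 J.
Convert to SI: p = 0.142 eV/c = 7.5889 × 10^-29 kg·m/s.
Since E = pc for a photon, E = 2.275 × 10^-20 J.
So E ≈ 2.28 × 10^-20 J.

2.28 × 10^-20 J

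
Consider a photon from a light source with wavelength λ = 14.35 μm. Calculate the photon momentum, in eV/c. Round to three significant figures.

Take h = 6.62607015e-34 J·s, c = 2.99792458e8 m/s, 1 eV = 1.602176634e-19 J.
First convert: λ = 14.35 μm = 1.435e-5 m.
The photon relation is p = h/λ, giving p = 4.617e-29 kg·m/s.
Converting to eV/c: p = 0.08640 eV/c ≈ 0.0864 eV/c.

0.0864 eV/c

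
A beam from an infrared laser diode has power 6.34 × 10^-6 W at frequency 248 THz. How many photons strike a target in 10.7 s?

Total energy: E_total = P·t = 6.34 × 10^-6 × 10.7 = 6.784 × 10^-5 J.
Per-photon energy: E = 1.643 × 10^-19 J.
N = E_total / E_photon = 4.13 × 10^14.

4.13 × 10^14 photons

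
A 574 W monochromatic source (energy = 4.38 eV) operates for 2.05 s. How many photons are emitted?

1.68e21 photons

Total energy: E_total = P·t = 574 × 2.05 = 1177 J.
Per-photon energy: E = 7.018e-19 J.
N = E_total / E_photon = 1.68e21.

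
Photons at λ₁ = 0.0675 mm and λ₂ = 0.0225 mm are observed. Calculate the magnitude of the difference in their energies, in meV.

Using E = hc/λ: E₁ = 2.943 × 10^-21 J, E₂ = 8.829 × 10^-21 J.
|ΔE| = |2.943 × 10^-21 − 8.829 × 10^-21| = 5.89 × 10^-21 J = 36.7 meV.

36.7 meV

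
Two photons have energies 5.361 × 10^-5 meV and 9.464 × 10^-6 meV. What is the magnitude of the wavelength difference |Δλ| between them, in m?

108 m

Using λ = hc/E: λ₁ = 23.127 m, λ₂ = 131.01 m.
|Δλ| = |23.127 − 131.01| = 108 m.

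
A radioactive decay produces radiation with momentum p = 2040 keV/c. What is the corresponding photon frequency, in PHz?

4.93·10^5 PHz

Use h = 6.62607015·10^-34 J·s, c = 2.99792458·10^8 m/s, 1 eV = 1.602176634·10^-19 J.
Convert to SI: p = 2040 keV/c = 1.0902·10^-21 kg·m/s.
For a photon f = pc/h, so f = 4.933·10^20 Hz.
Converting to PHz: f = 493300 PHz ≈ 4.93·10^5 PHz.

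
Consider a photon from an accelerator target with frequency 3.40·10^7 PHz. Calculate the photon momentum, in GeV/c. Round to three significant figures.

0.141 GeV/c

In SI units: f = 3.40·10^7 PHz = 3.40·10^22 Hz.
The photon relation is p = hf/c, giving p = 7.515·10^-20 kg·m/s.
Converting to GeV/c: p = 0.1406 GeV/c ≈ 0.141 GeV/c.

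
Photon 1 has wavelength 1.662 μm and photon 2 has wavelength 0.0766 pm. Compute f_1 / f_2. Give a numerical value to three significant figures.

4.61e-8

f_1 = 1.804e14 Hz (from wavelength = 1.662 μm, via f = c/λ).
f_2 = 3.914e21 Hz (from wavelength = 0.0766 pm, via f = c/λ).
Ratio = 1.804e14 / 3.914e21 = 4.61e-8.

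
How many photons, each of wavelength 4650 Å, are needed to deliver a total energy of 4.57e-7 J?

Per-photon energy: E = 4.272e-19 J (from wavelength = 4650 Å).
N = E_total / E_photon = 4.57e-7 J / 4.272e-19 J = 1.07e12.

1.07e12 photons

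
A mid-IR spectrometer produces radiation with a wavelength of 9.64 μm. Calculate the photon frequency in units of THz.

31.1 THz

First convert: λ = 9.64 μm = 9.64e-6 m.
For a photon f = c/λ, so f = 3.110e13 Hz.
Converting to THz: f = 31.10 THz ≈ 31.1 THz.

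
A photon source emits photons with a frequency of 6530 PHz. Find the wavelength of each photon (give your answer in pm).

45.9 pm

Use c = 2.99792458 × 10^8 m/s.
In SI units: f = 6530 PHz = 6.53 × 10^18 Hz.
For a photon λ = c/f, so λ = 4.591 × 10^-11 m.
Converting to pm: λ = 45.91 pm ≈ 45.9 pm.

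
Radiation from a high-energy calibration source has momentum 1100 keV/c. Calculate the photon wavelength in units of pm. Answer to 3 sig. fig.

1.13 pm

First convert: p = 1100 keV/c = 5.8787·10^-22 kg·m/s.
The photon relation is λ = h/p, giving λ = 1.127·10^-12 m.
Converting to pm: λ = 1.127 pm ≈ 1.13 pm.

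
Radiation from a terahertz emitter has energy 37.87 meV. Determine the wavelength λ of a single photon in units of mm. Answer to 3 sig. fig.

0.0327 mm

Use h = 6.62607015 × 10^-34 J·s, c = 2.99792458 × 10^8 m/s, 1 eV = 1.602176634 × 10^-19 J.
In SI units: E = 37.87 meV = 6.0674 × 10^-21 J.
For a photon λ = hc/E, so λ = 3.274 × 10^-5 m.
Converting to mm: λ = 0.03274 mm ≈ 0.0327 mm.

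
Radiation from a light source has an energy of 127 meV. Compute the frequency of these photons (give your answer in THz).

30.7 THz

(h = 6.62607015 × 10^-34 J·s, 1 eV = 1.602176634 × 10^-19 J.)
In SI units: E = 127 meV = 2.0348 × 10^-20 J.
Since f = E/h for a photon, f = 3.071 × 10^13 Hz.
Converting to THz: f = 30.71 THz ≈ 30.7 THz.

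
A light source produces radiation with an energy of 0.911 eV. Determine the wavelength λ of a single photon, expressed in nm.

(h = 6.62607015e-34 J·s, c = 2.99792458e8 m/s, 1 eV = 1.602176634e-19 J.)
First convert: E = 0.911 eV = 1.4596e-19 J.
Since λ = hc/E for a photon, λ = 1.361e-6 m.
Converting to nm: λ = 1361 nm ≈ 1360 nm.

1360 nm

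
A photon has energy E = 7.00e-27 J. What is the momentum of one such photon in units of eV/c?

4.37e-8 eV/c

(c = 2.99792458e8 m/s, 1 eV = 1.602176634e-19 J.)
Since p = E/c for a photon, p = 2.335e-35 kg·m/s.
Converting to eV/c: p = 4.369e-8 eV/c ≈ 4.37e-8 eV/c.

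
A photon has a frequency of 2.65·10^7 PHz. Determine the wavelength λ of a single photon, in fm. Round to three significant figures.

Take c = 2.99792458·10^8 m/s.
Convert to SI: f = 2.65·10^7 PHz = 2.65·10^22 Hz.
Apply λ = c/f: λ = 1.131·10^-14 m.
Converting to fm: λ = 11.31 fm ≈ 11.3 fm.

11.3 fm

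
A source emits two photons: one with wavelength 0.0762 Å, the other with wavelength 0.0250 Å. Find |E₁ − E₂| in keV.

333 keV

Using E = hc/λ: E₁ = 2.607e-14 J, E₂ = 7.946e-14 J.
|ΔE| = |2.607e-14 − 7.946e-14| = 5.34e-14 J = 333 keV.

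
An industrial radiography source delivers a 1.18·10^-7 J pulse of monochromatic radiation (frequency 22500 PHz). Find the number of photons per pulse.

7.91·10^6 photons

Per-photon energy: E = 1.491·10^-14 J (from frequency = 22500 PHz).
N = E_total / E_photon = 1.18·10^-7 J / 1.491·10^-14 J = 7.91·10^6.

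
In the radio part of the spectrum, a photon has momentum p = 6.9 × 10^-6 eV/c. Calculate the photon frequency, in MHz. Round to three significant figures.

1670 MHz

Convert to SI: p = 6.9 × 10^-6 eV/c = 3.6876 × 10^-33 kg·m/s.
The photon relation is f = pc/h, giving f = 1.668 × 10^9 Hz.
Converting to MHz: f = 1668 MHz ≈ 1670 MHz.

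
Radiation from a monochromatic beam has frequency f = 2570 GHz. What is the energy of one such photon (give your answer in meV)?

Convert to SI: f = 2570 GHz = 2.57e12 Hz.
Apply E = hf: E = 1.703e-21 J.
Converting to meV: E = 10.63 meV ≈ 10.6 meV.

10.6 meV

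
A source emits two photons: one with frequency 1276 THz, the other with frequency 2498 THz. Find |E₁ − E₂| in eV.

Using E = hf: E₁ = 8.4549e-19 J, E₂ = 1.6552e-18 J.
|ΔE| = |8.4549e-19 − 1.6552e-18| = 8.10e-19 J = 5.05 eV.

5.05 eV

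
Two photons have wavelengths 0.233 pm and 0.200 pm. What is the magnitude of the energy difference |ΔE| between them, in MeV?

Using E = hc/λ: E₁ = 8.526 × 10^-13 J, E₂ = 9.932 × 10^-13 J.
|ΔE| = |8.526 × 10^-13 − 9.932 × 10^-13| = 1.41 × 10^-13 J = 0.878 MeV.

0.878 MeV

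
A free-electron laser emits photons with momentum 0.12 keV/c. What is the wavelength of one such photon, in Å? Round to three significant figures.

103 Å

Convert to SI: p = 0.12 keV/c = 6.4131 × 10^-26 kg·m/s.
For a photon λ = h/p, so λ = 1.033 × 10^-8 m.
Converting to Å: λ = 103.3 Å ≈ 103 Å.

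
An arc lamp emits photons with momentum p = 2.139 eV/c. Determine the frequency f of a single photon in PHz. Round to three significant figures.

First convert: p = 2.139 eV/c = 1.1431e-27 kg·m/s.
Apply f = pc/h: f = 5.172e14 Hz.
Converting to PHz: f = 0.5172 PHz ≈ 0.517 PHz.

0.517 PHz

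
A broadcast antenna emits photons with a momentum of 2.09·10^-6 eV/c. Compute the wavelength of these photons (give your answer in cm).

59.3 cm

(h = 6.62607015·10^-34 J·s, c = 2.99792458·10^8 m/s, 1 eV = 1.602176634·10^-19 J.)
First convert: p = 2.09·10^-6 eV/c = 1.1170·10^-33 kg·m/s.
Since λ = h/p for a photon, λ = 0.5932 m.
Converting to cm: λ = 59.32 cm ≈ 59.3 cm.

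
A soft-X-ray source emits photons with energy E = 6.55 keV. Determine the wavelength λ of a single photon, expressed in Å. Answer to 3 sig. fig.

Convert to SI: E = 6.55 keV = 1.0494 × 10^-15 J.
The photon relation is λ = hc/E, giving λ = 1.893 × 10^-10 m.
Converting to Å: λ = 1.893 Å ≈ 1.89 Å.

1.89 Å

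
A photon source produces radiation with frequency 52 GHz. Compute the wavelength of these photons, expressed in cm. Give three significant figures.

First convert: f = 52 GHz = 5.2e10 Hz.
For a photon λ = c/f, so λ = 0.005765 m.
Converting to cm: λ = 0.5765 cm ≈ 0.577 cm.

0.577 cm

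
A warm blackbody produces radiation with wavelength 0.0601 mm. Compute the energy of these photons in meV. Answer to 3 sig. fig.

20.6 meV

Convert to SI: λ = 0.0601 mm = 6.01 × 10^-5 m.
For a photon E = hc/λ, so E = 3.305 × 10^-21 J.
Converting to meV: E = 20.63 meV ≈ 20.6 meV.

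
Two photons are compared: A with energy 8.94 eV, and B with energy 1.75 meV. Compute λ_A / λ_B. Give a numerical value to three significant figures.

1.96 × 10^-4

λ_A = 1.387 × 10^-7 m (from energy = 8.94 eV, via λ = hc/E).
λ_B = 7.085 × 10^-4 m (from energy = 1.75 meV, via λ = hc/E).
Ratio = 1.387 × 10^-7 / 7.085 × 10^-4 = 1.96 × 10^-4.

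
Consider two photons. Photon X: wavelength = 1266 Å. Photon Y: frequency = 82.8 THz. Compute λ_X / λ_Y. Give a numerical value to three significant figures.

λ_X = 1.266e-7 m (from wavelength = 1266 Å, via λ given directly).
λ_Y = 3.621e-6 m (from frequency = 82.8 THz, via λ = c/f).
Ratio = 1.266e-7 / 3.621e-6 = 0.0350.

0.0350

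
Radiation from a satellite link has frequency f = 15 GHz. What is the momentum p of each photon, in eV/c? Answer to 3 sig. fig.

6.20e-5 eV/c

Take h = 6.62607015e-34 J·s, c = 2.99792458e8 m/s, 1 eV = 1.602176634e-19 J.
First convert: f = 15 GHz = 1.5e10 Hz.
The photon relation is p = hf/c, giving p = 3.315e-32 kg·m/s.
Converting to eV/c: p = 6.204e-5 eV/c ≈ 6.20e-5 eV/c.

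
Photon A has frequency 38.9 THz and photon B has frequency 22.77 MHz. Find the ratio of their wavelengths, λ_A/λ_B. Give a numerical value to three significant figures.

5.85 × 10^-7

λ_A = 7.707 × 10^-6 m (from frequency = 38.9 THz, via λ = c/f).
λ_B = 13.17 m (from frequency = 22.77 MHz, via λ = c/f).
Ratio = 7.707 × 10^-6 / 13.17 = 5.85 × 10^-7.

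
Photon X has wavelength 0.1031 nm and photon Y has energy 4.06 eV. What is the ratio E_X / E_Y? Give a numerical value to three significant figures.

E_X = 1.927 × 10^-15 J (from wavelength = 0.1031 nm, via E = hc/λ).
E_Y = 6.505 × 10^-19 J (from energy = 4.06 eV, via E given directly).
Ratio = 1.927 × 10^-15 / 6.505 × 10^-19 = 2960.

2960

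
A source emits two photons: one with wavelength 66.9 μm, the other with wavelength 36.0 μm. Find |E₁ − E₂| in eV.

0.0159 eV

Using E = hc/λ: E₁ = 2.969·10^-21 J, E₂ = 5.518·10^-21 J.
|ΔE| = |2.969·10^-21 − 5.518·10^-21| = 2.55·10^-21 J = 0.0159 eV.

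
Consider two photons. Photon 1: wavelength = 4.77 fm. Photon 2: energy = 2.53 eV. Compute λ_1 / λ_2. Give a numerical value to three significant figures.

9.73 × 10^-9

λ_1 = 4.770 × 10^-15 m (from wavelength = 4.77 fm, via λ given directly).
λ_2 = 4.901 × 10^-7 m (from energy = 2.53 eV, via λ = hc/E).
Ratio = 4.770 × 10^-15 / 4.901 × 10^-7 = 9.73 × 10^-9.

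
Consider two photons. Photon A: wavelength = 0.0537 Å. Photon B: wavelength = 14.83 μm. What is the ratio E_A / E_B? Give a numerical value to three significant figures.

2.76 × 10^6

E_A = 3.699 × 10^-14 J (from wavelength = 0.0537 Å, via E = hc/λ).
E_B = 1.339 × 10^-20 J (from wavelength = 14.83 μm, via E = hc/λ).
Ratio = 3.699 × 10^-14 / 1.339 × 10^-20 = 2.76 × 10^6.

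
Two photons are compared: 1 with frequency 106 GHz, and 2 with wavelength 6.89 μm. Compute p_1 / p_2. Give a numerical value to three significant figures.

p_1 = 2.343 × 10^-31 kg·m/s (from frequency = 106 GHz, via p = hf/c).
p_2 = 9.617 × 10^-29 kg·m/s (from wavelength = 6.89 μm, via p = h/λ).
Ratio = 2.343 × 10^-31 / 9.617 × 10^-29 = 2.44 × 10^-3.

2.44 × 10^-3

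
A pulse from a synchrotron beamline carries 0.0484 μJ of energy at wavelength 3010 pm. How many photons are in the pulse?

7.33 × 10^8 photons

Per-photon energy: E = 6.599 × 10^-17 J (from wavelength = 3010 pm).
N = E_total / E_photon = 4.84 × 10^-8 J / 6.599 × 10^-17 J = 7.33 × 10^8.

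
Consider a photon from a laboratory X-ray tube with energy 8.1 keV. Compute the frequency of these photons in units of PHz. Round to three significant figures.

1960 PHz

(h = 6.62607015e-34 J·s, 1 eV = 1.602176634e-19 J.)
First convert: E = 8.1 keV = 1.2978e-15 J.
Apply f = E/h: f = 1.959e18 Hz.
Converting to PHz: f = 1959 PHz ≈ 1960 PHz.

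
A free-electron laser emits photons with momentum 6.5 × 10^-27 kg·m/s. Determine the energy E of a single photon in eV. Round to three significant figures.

For a photon E = pc, so E = 1.949 × 10^-18 J.
Converting to eV: E = 12.16 eV ≈ 12.2 eV.

12.2 eV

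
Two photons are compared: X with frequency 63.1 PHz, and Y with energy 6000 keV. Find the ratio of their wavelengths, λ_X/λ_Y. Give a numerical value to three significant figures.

2.30e4

λ_X = 4.751e-9 m (from frequency = 63.1 PHz, via λ = c/f).
λ_Y = 2.066e-13 m (from energy = 6000 keV, via λ = hc/E).
Ratio = 4.751e-9 / 2.066e-13 = 2.30e4.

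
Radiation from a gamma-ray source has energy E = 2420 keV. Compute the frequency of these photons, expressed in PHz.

5.85·10^5 PHz

Use h = 6.62607015·10^-34 J·s, 1 eV = 1.602176634·10^-19 J.
Convert to SI: E = 2420 keV = 3.8773·10^-13 J.
Apply f = E/h: f = 5.852·10^20 Hz.
Converting to PHz: f = 585200 PHz ≈ 5.85·10^5 PHz.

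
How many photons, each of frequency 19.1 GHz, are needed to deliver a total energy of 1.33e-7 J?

Per-photon energy: E = 1.266e-23 J (from frequency = 19.1 GHz).
N = E_total / E_photon = 1.33e-7 J / 1.266e-23 J = 1.05e16.

1.05e16 photons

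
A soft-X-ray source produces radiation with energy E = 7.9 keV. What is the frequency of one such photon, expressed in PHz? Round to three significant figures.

1910 PHz

Use h = 6.62607015·10^-34 J·s, 1 eV = 1.602176634·10^-19 J.
Convert to SI: E = 7.9 keV = 1.2657·10^-15 J.
The photon relation is f = E/h, giving f = 1.910·10^18 Hz.
Converting to PHz: f = 1910 PHz ≈ 1910 PHz.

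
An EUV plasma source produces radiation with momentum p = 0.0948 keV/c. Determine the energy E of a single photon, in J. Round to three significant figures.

1.52 × 10^-17 J

(c = 2.99792458 × 10^8 m/s, 1 eV = 1.602176634 × 10^-19 J.)
First convert: p = 0.0948 keV/c = 5.0664 × 10^-26 kg·m/s.
For a photon E = pc, so E = 1.519 × 10^-17 J.
So E ≈ 1.52 × 10^-17 J.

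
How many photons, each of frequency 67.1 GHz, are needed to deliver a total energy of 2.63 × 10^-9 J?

5.92 × 10^13 photons

Per-photon energy: E = 4.446 × 10^-23 J (from frequency = 67.1 GHz).
N = E_total / E_photon = 2.63 × 10^-9 J / 4.446 × 10^-23 J = 5.92 × 10^13.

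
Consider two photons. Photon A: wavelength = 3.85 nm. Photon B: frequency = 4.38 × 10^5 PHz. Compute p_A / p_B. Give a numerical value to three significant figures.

1.78 × 10^-4

p_A = 1.721 × 10^-25 kg·m/s (from wavelength = 3.85 nm, via p = h/λ).
p_B = 9.681 × 10^-22 kg·m/s (from frequency = 4.38 × 10^5 PHz, via p = hf/c).
Ratio = 1.721 × 10^-25 / 9.681 × 10^-22 = 1.78 × 10^-4.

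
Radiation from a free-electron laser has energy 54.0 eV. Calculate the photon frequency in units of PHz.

Take h = 6.62607015·10^-34 J·s, 1 eV = 1.602176634·10^-19 J.
In SI units: E = 54.0 eV = 8.6518·10^-18 J.
Apply f = E/h: f = 1.306·10^16 Hz.
Converting to PHz: f = 13.06 PHz ≈ 13.1 PHz.

13.1 PHz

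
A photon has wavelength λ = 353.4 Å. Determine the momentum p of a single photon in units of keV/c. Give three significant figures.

0.0351 keV/c

Take h = 6.62607015 × 10^-34 J·s, c = 2.99792458 × 10^8 m/s, 1 eV = 1.602176634 × 10^-19 J.
Convert to SI: λ = 353.4 Å = 3.534 × 10^-8 m.
The photon relation is p = h/λ, giving p = 1.875 × 10^-26 kg·m/s.
Converting to keV/c: p = 0.03508 keV/c ≈ 0.0351 keV/c.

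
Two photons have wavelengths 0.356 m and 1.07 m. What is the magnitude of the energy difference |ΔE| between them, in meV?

2.32 × 10^-3 meV

Using E = hc/λ: E₁ = 5.580 × 10^-25 J, E₂ = 1.856 × 10^-25 J.
|ΔE| = |5.580 × 10^-25 − 1.856 × 10^-25| = 3.72 × 10^-25 J = 2.32 × 10^-3 meV.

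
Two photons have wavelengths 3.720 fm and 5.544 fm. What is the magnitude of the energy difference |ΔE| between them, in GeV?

Using E = hc/λ: E₁ = 5.3399 × 10^-11 J, E₂ = 3.5831 × 10^-11 J.
|ΔE| = |5.3399 × 10^-11 − 3.5831 × 10^-11| = 1.76 × 10^-11 J = 0.110 GeV.

0.110 GeV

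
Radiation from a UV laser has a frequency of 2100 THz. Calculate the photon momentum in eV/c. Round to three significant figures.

8.68 eV/c

In SI units: f = 2100 THz = 2.1e15 Hz.
The photon relation is p = hf/c, giving p = 4.641e-27 kg·m/s.
Converting to eV/c: p = 8.685 eV/c ≈ 8.68 eV/c.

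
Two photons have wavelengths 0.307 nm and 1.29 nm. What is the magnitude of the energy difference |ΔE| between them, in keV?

3.08 keV

Using E = hc/λ: E₁ = 6.471e-16 J, E₂ = 1.540e-16 J.
|ΔE| = |6.471e-16 − 1.540e-16| = 4.93e-16 J = 3.08 keV.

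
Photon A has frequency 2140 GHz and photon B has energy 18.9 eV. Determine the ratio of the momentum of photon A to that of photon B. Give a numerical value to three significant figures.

p_A = 4.730e-30 kg·m/s (from frequency = 2140 GHz, via p = hf/c).
p_B = 1.010e-26 kg·m/s (from energy = 18.9 eV, via p = E/c).
Ratio = 4.730e-30 / 1.010e-26 = 4.68e-4.

4.68e-4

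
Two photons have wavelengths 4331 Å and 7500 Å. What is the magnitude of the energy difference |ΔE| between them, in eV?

1.21 eV

Using E = hc/λ: E₁ = 4.5866e-19 J, E₂ = 2.6486e-19 J.
|ΔE| = |4.5866e-19 − 2.6486e-19| = 1.94e-19 J = 1.21 eV.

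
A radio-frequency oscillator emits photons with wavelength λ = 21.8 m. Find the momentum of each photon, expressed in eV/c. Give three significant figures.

5.69e-8 eV/c

Since p = h/λ for a photon, p = 3.039e-35 kg·m/s.
Converting to eV/c: p = 5.687e-8 eV/c ≈ 5.69e-8 eV/c.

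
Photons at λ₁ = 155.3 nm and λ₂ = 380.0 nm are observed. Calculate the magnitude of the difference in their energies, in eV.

Using E = hc/λ: E₁ = 1.2791 × 10^-18 J, E₂ = 5.2275 × 10^-19 J.
|ΔE| = |1.2791 × 10^-18 − 5.2275 × 10^-19| = 7.56 × 10^-19 J = 4.72 eV.

4.72 eV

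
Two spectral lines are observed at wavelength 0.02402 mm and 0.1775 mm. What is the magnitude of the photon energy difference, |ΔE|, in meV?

44.6 meV

Using E = hc/λ: E₁ = 8.2700 × 10^-21 J, E₂ = 1.1191 × 10^-21 J.
|ΔE| = |8.2700 × 10^-21 − 1.1191 × 10^-21| = 7.15 × 10^-21 J = 44.6 meV.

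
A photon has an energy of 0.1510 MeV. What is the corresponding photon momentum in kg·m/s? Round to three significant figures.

First convert: E = 0.1510 MeV = 2.4193e-14 J.
For a photon p = E/c, so p = 8.070e-23 kg·m/s.
So p ≈ 8.07e-23 kg·m/s.

8.07e-23 kg·m/s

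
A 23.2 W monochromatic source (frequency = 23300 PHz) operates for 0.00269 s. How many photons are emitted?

4.04 × 10^12 photons

Total energy: E_total = P·t = 23.2 × 0.00269 = 0.06241 J.
Per-photon energy: E = 1.544 × 10^-14 J.
N = E_total / E_photon = 4.04 × 10^12.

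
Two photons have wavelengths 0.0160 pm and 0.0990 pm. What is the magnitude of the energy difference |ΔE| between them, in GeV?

Using E = hc/λ: E₁ = 1.242 × 10^-11 J, E₂ = 2.007 × 10^-12 J.
|ΔE| = |1.242 × 10^-11 − 2.007 × 10^-12| = 1.04 × 10^-11 J = 0.0650 GeV.

0.0650 GeV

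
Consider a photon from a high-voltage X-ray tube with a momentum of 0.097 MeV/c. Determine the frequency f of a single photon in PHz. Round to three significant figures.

2.35 × 10^4 PHz

In SI units: p = 0.097 MeV/c = 5.1840 × 10^-23 kg·m/s.
Apply f = pc/h: f = 2.345 × 10^19 Hz.
Converting to PHz: f = 23450 PHz ≈ 2.35 × 10^4 PHz.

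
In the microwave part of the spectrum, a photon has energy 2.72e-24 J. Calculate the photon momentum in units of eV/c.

For a photon p = E/c, so p = 9.073e-33 kg·m/s.
Converting to eV/c: p = 1.698e-5 eV/c ≈ 1.70e-5 eV/c.

1.70e-5 eV/c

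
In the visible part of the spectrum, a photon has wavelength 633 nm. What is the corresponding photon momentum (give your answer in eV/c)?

1.96 eV/c

In SI units: λ = 633 nm = 6.33·10^-7 m.
Apply p = h/λ: p = 1.047·10^-27 kg·m/s.
Converting to eV/c: p = 1.959 eV/c ≈ 1.96 eV/c.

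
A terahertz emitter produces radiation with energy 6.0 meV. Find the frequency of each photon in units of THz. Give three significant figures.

Convert to SI: E = 6.0 meV = 9.6131 × 10^-22 J.
For a photon f = E/h, so f = 1.451 × 10^12 Hz.
Converting to THz: f = 1.451 THz ≈ 1.45 THz.

1.45 THz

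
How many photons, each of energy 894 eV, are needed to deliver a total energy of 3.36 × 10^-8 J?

Per-photon energy: E = 1.432 × 10^-16 J (from energy = 894 eV).
N = E_total / E_photon = 3.36 × 10^-8 J / 1.432 × 10^-16 J = 2.35 × 10^8.

2.35 × 10^8 photons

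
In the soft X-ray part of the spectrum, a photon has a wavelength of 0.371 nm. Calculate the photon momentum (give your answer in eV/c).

Use h = 6.62607015e-34 J·s, c = 2.99792458e8 m/s, 1 eV = 1.602176634e-19 J.
Convert to SI: λ = 0.371 nm = 3.71e-10 m.
The photon relation is p = h/λ, giving p = 1.786e-24 kg·m/s.
Converting to eV/c: p = 3342 eV/c ≈ 3340 eV/c.

3340 eV/c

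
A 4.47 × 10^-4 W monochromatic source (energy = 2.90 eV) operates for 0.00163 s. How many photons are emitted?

1.57 × 10^12 photons

Total energy: E_total = P·t = 4.47 × 10^-4 × 0.00163 = 7.286 × 10^-7 J.
Per-photon energy: E = 4.646 × 10^-19 J.
N = E_total / E_photon = 1.57 × 10^12.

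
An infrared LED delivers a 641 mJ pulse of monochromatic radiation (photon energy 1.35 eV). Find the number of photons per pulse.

Per-photon energy: E = 2.163e-19 J (from energy = 1.35 eV).
N = E_total / E_photon = 0.641 J / 2.163e-19 J = 2.96e18.

2.96e18 photons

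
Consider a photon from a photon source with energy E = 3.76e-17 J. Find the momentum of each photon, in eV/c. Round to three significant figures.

(c = 2.99792458e8 m/s, 1 eV = 1.602176634e-19 J.)
Since p = E/c for a photon, p = 1.254e-25 kg·m/s.
Converting to eV/c: p = 234.7 eV/c ≈ 235 eV/c.

235 eV/c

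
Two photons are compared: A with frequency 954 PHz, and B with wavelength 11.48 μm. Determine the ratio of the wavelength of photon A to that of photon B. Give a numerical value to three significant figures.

λ_A = 3.142 × 10^-10 m (from frequency = 954 PHz, via λ = c/f).
λ_B = 1.148 × 10^-5 m (from wavelength = 11.48 μm, via λ given directly).
Ratio = 3.142 × 10^-10 / 1.148 × 10^-5 = 2.74 × 10^-5.

2.74 × 10^-5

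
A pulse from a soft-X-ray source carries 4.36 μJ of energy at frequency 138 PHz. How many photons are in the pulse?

4.77 × 10^10 photons

Per-photon energy: E = 9.144 × 10^-17 J (from frequency = 138 PHz).
N = E_total / E_photon = 4.36 × 10^-6 J / 9.144 × 10^-17 J = 4.77 × 10^10.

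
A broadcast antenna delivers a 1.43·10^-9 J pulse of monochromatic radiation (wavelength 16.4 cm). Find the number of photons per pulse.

Per-photon energy: E = 1.211·10^-24 J (from wavelength = 16.4 cm).
N = E_total / E_photon = 1.43·10^-9 J / 1.211·10^-24 J = 1.18·10^15.

1.18·10^15 photons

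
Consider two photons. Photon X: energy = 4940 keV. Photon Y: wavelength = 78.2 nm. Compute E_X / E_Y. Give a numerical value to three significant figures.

E_X = 7.915 × 10^-13 J (from energy = 4940 keV, via E given directly).
E_Y = 2.540 × 10^-18 J (from wavelength = 78.2 nm, via E = hc/λ).
Ratio = 7.915 × 10^-13 / 2.540 × 10^-18 = 3.12 × 10^5.

3.12 × 10^5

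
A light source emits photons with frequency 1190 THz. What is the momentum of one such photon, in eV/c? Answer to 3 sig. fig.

4.92 eV/c

Take h = 6.62607015 × 10^-34 J·s, c = 2.99792458 × 10^8 m/s, 1 eV = 1.602176634 × 10^-19 J.
Convert to SI: f = 1190 THz = 1.19 × 10^15 Hz.
For a photon p = hf/c, so p = 2.630 × 10^-27 kg·m/s.
Converting to eV/c: p = 4.921 eV/c ≈ 4.92 eV/c.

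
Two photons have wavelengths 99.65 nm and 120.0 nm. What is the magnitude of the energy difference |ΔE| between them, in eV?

2.11 eV

Using E = hc/λ: E₁ = 1.9934e-18 J, E₂ = 1.6554e-18 J.
|ΔE| = |1.9934e-18 − 1.6554e-18| = 3.38e-19 J = 2.11 eV.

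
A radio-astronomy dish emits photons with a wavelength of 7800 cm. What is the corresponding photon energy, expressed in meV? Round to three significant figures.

In SI units: λ = 7800 cm = 78 m.
Apply E = hc/λ: E = 2.547e-27 J.
Converting to meV: E = 1.590e-5 meV ≈ 1.59e-5 meV.

1.59e-5 meV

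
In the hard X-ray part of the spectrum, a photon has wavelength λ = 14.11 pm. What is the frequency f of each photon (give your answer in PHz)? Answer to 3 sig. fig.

Convert to SI: λ = 14.11 pm = 1.411·10^-11 m.
Since f = c/λ for a photon, f = 2.125·10^19 Hz.
Converting to PHz: f = 21250 PHz ≈ 2.12·10^4 PHz.

2.12·10^4 PHz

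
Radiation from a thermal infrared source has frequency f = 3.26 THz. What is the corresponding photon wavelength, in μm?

92.0 μm

First convert: f = 3.26 THz = 3.26e12 Hz.
Since λ = c/f for a photon, λ = 9.196e-5 m.
Converting to μm: λ = 91.96 μm ≈ 92.0 μm.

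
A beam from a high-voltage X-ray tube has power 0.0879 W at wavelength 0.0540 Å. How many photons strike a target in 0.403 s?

9.63e11 photons

Total energy: E_total = P·t = 0.0879 × 0.403 = 0.03542 J.
Per-photon energy: E = 3.679e-14 J.
N = E_total / E_photon = 9.63e11.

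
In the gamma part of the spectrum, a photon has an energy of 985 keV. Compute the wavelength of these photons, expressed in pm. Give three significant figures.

1.26 pm

Take h = 6.62607015e-34 J·s, c = 2.99792458e8 m/s, 1 eV = 1.602176634e-19 J.
Convert to SI: E = 985 keV = 1.5781e-13 J.
Apply λ = hc/E: λ = 1.259e-12 m.
Converting to pm: λ = 1.259 pm ≈ 1.26 pm.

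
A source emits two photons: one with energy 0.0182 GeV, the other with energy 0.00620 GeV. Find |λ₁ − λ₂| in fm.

132 fm

Using λ = hc/E: λ₁ = 6.812e-14 m, λ₂ = 2.000e-13 m.
|Δλ| = |6.812e-14 − 2.000e-13| = 1.32e-13 m = 132 fm.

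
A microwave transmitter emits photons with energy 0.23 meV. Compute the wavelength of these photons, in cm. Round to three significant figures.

0.539 cm

(h = 6.62607015 × 10^-34 J·s, c = 2.99792458 × 10^8 m/s, 1 eV = 1.602176634 × 10^-19 J.)
First convert: E = 0.23 meV = 3.6850 × 10^-23 J.
For a photon λ = hc/E, so λ = 0.005391 m.
Converting to cm: λ = 0.5391 cm ≈ 0.539 cm.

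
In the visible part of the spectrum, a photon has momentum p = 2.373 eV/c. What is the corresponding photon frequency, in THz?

Take h = 6.62607015e-34 J·s, c = 2.99792458e8 m/s, 1 eV = 1.602176634e-19 J.
First convert: p = 2.373 eV/c = 1.2682e-27 kg·m/s.
For a photon f = pc/h, so f = 5.738e14 Hz.
Converting to THz: f = 573.8 THz ≈ 574 THz.

574 THz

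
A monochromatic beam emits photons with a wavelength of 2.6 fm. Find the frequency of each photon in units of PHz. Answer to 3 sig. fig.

1.15e8 PHz

Use c = 2.99792458e8 m/s.
In SI units: λ = 2.6 fm = 2.6e-15 m.
For a photon f = c/λ, so f = 1.153e23 Hz.
Converting to PHz: f = 1.153e8 PHz ≈ 1.15e8 PHz.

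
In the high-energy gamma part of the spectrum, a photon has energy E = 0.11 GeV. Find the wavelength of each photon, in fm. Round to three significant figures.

11.3 fm

Take h = 6.62607015e-34 J·s, c = 2.99792458e8 m/s, 1 eV = 1.602176634e-19 J.
First convert: E = 0.11 GeV = 1.7624e-11 J.
Since λ = hc/E for a photon, λ = 1.127e-14 m.
Converting to fm: λ = 11.27 fm ≈ 11.3 fm.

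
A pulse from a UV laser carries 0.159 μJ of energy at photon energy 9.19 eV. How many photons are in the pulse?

Per-photon energy: E = 1.472·10^-18 J (from energy = 9.19 eV).
N = E_total / E_photon = 1.59·10^-7 J / 1.472·10^-18 J = 1.08·10^11.

1.08·10^11 photons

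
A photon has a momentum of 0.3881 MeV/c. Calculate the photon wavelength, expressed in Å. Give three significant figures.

0.0319 Å

First convert: p = 0.3881 MeV/c = 2.0741 × 10^-22 kg·m/s.
For a photon λ = h/p, so λ = 3.195 × 10^-12 m.
Converting to Å: λ = 0.03195 Å ≈ 0.0319 Å.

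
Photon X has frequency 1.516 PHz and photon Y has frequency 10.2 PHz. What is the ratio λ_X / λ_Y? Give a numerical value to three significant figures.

6.73

λ_X = 1.978 × 10^-7 m (from frequency = 1.516 PHz, via λ = c/f).
λ_Y = 2.939 × 10^-8 m (from frequency = 10.2 PHz, via λ = c/f).
Ratio = 1.978 × 10^-7 / 2.939 × 10^-8 = 6.73.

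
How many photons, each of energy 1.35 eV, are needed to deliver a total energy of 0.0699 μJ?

Per-photon energy: E = 2.163 × 10^-19 J (from energy = 1.35 eV).
N = E_total / E_photon = 6.99 × 10^-8 J / 2.163 × 10^-19 J = 3.23 × 10^11.

3.23 × 10^11 photons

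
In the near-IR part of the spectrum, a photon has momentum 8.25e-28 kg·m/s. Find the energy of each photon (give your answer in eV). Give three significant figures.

(c = 2.99792458e8 m/s, 1 eV = 1.602176634e-19 J.)
For a photon E = pc, so E = 2.473e-19 J.
Converting to eV: E = 1.544 eV ≈ 1.54 eV.

1.54 eV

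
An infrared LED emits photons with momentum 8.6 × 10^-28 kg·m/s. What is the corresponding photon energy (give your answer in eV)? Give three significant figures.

Apply E = pc: E = 2.578 × 10^-19 J.
Converting to eV: E = 1.609 eV ≈ 1.61 eV.

1.61 eV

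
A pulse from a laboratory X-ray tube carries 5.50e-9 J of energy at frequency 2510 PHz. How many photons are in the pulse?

3.31e6 photons

Per-photon energy: E = 1.663e-15 J (from frequency = 2510 PHz).
N = E_total / E_photon = 5.50e-9 J / 1.663e-15 J = 3.31e6.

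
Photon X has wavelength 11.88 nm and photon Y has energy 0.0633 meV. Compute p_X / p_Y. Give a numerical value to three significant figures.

1.65e6

p_X = 5.578e-26 kg·m/s (from wavelength = 11.88 nm, via p = h/λ).
p_Y = 3.383e-32 kg·m/s (from energy = 0.0633 meV, via p = E/c).
Ratio = 5.578e-26 / 3.383e-32 = 1.65e6.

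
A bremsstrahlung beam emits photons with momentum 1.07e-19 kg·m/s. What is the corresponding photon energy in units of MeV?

(c = 2.99792458e8 m/s, 1 eV = 1.602176634e-19 J.)
The photon relation is E = pc, giving E = 3.208e-11 J.
Converting to MeV: E = 200.2 MeV ≈ 200 MeV.

200 MeV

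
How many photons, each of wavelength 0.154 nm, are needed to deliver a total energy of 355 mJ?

Per-photon energy: E = 1.290·10^-15 J (from wavelength = 0.154 nm).
N = E_total / E_photon = 0.355 J / 1.290·10^-15 J = 2.75·10^14.

2.75·10^14 photons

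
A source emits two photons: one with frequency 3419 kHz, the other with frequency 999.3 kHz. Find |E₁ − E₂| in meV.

1.00 × 10^-5 meV

Using E = hf: E₁ = 2.2655 × 10^-27 J, E₂ = 6.6214 × 10^-28 J.
|ΔE| = |2.2655 × 10^-27 − 6.6214 × 10^-28| = 1.60 × 10^-27 J = 1.00 × 10^-5 meV.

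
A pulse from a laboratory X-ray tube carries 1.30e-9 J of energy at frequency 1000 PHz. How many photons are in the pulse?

Per-photon energy: E = 6.626e-16 J (from frequency = 1000 PHz).
N = E_total / E_photon = 1.30e-9 J / 6.626e-16 J = 1.96e6.

1.96e6 photons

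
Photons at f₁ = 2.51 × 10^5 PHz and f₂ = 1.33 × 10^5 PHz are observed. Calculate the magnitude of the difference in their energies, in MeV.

Using E = hf: E₁ = 1.663 × 10^-13 J, E₂ = 8.813 × 10^-14 J.
|ΔE| = |1.663 × 10^-13 − 8.813 × 10^-14| = 7.82 × 10^-14 J = 0.488 MeV.

0.488 MeV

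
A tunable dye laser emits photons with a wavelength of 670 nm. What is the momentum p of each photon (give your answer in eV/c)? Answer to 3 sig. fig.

1.85 eV/c

Convert to SI: λ = 670 nm = 6.7 × 10^-7 m.
Apply p = h/λ: p = 9.890 × 10^-28 kg·m/s.
Converting to eV/c: p = 1.851 eV/c ≈ 1.85 eV/c.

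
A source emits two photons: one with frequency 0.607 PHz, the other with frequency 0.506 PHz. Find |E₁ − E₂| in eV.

0.418 eV

Using E = hf: E₁ = 4.022 × 10^-19 J, E₂ = 3.353 × 10^-19 J.
|ΔE| = |4.022 × 10^-19 − 3.353 × 10^-19| = 6.69 × 10^-20 J = 0.418 eV.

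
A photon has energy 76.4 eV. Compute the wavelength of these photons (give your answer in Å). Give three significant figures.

Use h = 6.62607015e-34 J·s, c = 2.99792458e8 m/s, 1 eV = 1.602176634e-19 J.
First convert: E = 76.4 eV = 1.2241e-17 J.
The photon relation is λ = hc/E, giving λ = 1.623e-8 m.
Converting to Å: λ = 162.3 Å ≈ 162 Å.

162 Å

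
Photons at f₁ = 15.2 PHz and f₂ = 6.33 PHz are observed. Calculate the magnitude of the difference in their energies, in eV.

Using E = hf: E₁ = 1.007 × 10^-17 J, E₂ = 4.194 × 10^-18 J.
|ΔE| = |1.007 × 10^-17 − 4.194 × 10^-18| = 5.88 × 10^-18 J = 36.7 eV.

36.7 eV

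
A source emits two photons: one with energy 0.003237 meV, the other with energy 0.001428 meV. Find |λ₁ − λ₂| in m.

Using λ = hc/E: λ₁ = 0.38302 m, λ₂ = 0.86824 m.
|Δλ| = |0.38302 − 0.86824| = 0.485 m.

0.485 m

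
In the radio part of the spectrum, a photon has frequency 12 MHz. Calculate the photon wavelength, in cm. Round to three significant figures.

2500 cm

Convert to SI: f = 12 MHz = 1.2e7 Hz.
Apply λ = c/f: λ = 24.98 m.
Converting to cm: λ = 2498 cm ≈ 2500 cm.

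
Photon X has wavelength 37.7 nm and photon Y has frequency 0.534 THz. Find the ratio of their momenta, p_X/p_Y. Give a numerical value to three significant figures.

p_X = 1.758e-26 kg·m/s (from wavelength = 37.7 nm, via p = h/λ).
p_Y = 1.180e-30 kg·m/s (from frequency = 0.534 THz, via p = hf/c).
Ratio = 1.758e-26 / 1.180e-30 = 1.49e4.

1.49e4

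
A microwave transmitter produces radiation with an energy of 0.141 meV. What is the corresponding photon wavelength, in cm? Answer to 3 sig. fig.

0.879 cm

Take h = 6.62607015·10^-34 J·s, c = 2.99792458·10^8 m/s, 1 eV = 1.602176634·10^-19 J.
Convert to SI: E = 0.141 meV = 2.2591·10^-23 J.
Since λ = hc/E for a photon, λ = 0.008793 m.
Converting to cm: λ = 0.8793 cm ≈ 0.879 cm.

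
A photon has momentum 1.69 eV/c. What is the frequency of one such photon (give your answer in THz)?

Take h = 6.62607015e-34 J·s, c = 2.99792458e8 m/s, 1 eV = 1.602176634e-19 J.
In SI units: p = 1.69 eV/c = 9.0318e-28 kg·m/s.
For a photon f = pc/h, so f = 4.086e14 Hz.
Converting to THz: f = 408.6 THz ≈ 409 THz.

409 THz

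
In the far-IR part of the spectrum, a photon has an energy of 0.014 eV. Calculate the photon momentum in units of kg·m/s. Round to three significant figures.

In SI units: E = 0.014 eV = 2.2430e-21 J.
The photon relation is p = E/c, giving p = 7.482e-30 kg·m/s.
So p ≈ 7.48e-30 kg·m/s.

7.48e-30 kg·m/s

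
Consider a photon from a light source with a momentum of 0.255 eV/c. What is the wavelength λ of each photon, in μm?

Use h = 6.62607015 × 10^-34 J·s, c = 2.99792458 × 10^8 m/s, 1 eV = 1.602176634 × 10^-19 J.
First convert: p = 0.255 eV/c = 1.3628 × 10^-28 kg·m/s.
The photon relation is λ = h/p, giving λ = 4.862 × 10^-6 m.
Converting to μm: λ = 4.862 μm ≈ 4.86 μm.

4.86 μm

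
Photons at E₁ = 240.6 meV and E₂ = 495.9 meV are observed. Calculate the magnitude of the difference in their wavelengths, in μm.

2.65 μm

Using λ = hc/E: λ₁ = 5.1531e-6 m, λ₂ = 2.5002e-6 m.
|Δλ| = |5.1531e-6 − 2.5002e-6| = 2.65e-6 m = 2.65 μm.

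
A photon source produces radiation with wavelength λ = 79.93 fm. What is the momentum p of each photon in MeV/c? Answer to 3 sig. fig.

15.5 MeV/c

Use h = 6.62607015 × 10^-34 J·s, c = 2.99792458 × 10^8 m/s, 1 eV = 1.602176634 × 10^-19 J.
Convert to SI: λ = 79.93 fm = 7.993 × 10^-14 m.
The photon relation is p = h/λ, giving p = 8.290 × 10^-21 kg·m/s.
Converting to MeV/c: p = 15.51 MeV/c ≈ 15.5 MeV/c.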